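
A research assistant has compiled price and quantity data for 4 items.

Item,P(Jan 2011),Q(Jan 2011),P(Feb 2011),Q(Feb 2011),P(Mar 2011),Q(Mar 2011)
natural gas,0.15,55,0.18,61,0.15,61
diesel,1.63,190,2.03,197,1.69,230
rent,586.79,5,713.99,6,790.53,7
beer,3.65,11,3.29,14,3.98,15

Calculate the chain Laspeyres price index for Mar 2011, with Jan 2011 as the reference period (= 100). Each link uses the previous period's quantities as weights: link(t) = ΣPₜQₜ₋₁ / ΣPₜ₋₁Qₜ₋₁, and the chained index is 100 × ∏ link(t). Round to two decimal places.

131.82

Link Jan 2011→Feb 2011:
ΣP(Feb 2011)Q(Jan 2011) = 0.18×55 + 2.03×190 + 713.99×5 + 3.29×11 = 9.9 + 385.7 + 3569.95 + 36.19 = 4001.74
ΣP(Jan 2011)Q(Jan 2011) = 0.15×55 + 1.63×190 + 586.79×5 + 3.65×11 = 8.25 + 309.7 + 2933.95 + 40.15 = 3292.05
link = 4001.74/3292.05 = 1.215577
Link Feb 2011→Mar 2011:
ΣP(Mar 2011)Q(Feb 2011) = 0.15×61 + 1.69×197 + 790.53×6 + 3.98×14 = 9.15 + 332.93 + 4743.18 + 55.72 = 5140.98
ΣP(Feb 2011)Q(Feb 2011) = 0.18×61 + 2.03×197 + 713.99×6 + 3.29×14 = 10.98 + 399.91 + 4283.94 + 46.06 = 4740.89
link = 5140.98/4740.89 = 1.084391
Chained index = 100 × 1.215577 × 1.084391 = 131.8161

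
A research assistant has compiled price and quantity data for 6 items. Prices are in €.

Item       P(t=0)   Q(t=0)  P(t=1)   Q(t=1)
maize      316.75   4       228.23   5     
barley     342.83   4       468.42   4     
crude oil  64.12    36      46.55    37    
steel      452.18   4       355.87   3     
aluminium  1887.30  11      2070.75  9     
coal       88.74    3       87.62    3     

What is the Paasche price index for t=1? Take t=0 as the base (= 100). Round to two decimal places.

103.21

Paasche price index uses current-period quantities as weights.
ΣP(t=1)·Q(t=1) = 228.23×5 + 468.42×4 + 46.55×37 + 355.87×3 + 2070.75×9 + 87.62×3 = 1141.15 + 1873.68 + 1722.35 + 1067.61 + 18636.75 + 262.86 = 24704.4
ΣP(t=0)·Q(t=1) = 316.75×5 + 342.83×4 + 64.12×37 + 452.18×3 + 1887.30×9 + 88.74×3 = 1583.75 + 1371.32 + 2372.44 + 1356.54 + 16985.7 + 266.22 = 23935.97
Index = 24704.4 / 23935.97 × 100 = 103.2104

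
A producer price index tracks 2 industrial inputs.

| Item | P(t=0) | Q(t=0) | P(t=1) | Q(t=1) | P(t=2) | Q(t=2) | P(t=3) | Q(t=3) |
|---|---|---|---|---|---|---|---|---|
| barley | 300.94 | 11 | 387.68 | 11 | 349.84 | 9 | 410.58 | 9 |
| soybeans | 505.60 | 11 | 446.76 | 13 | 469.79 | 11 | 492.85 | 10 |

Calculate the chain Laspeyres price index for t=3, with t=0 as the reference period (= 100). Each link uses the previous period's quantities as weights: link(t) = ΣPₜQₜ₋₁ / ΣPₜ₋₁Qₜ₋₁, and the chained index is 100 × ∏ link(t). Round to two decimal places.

Link t=0→t=1:
ΣP(t=1)Q(t=0) = 387.68×11 + 446.76×11 = 4264.48 + 4914.36 = 9178.84
ΣP(t=0)Q(t=0) = 300.94×11 + 505.60×11 = 3310.34 + 5561.6 = 8871.94
link = 9178.84/8871.94 = 1.034592
Link t=1→t=2:
ΣP(t=2)Q(t=1) = 349.84×11 + 469.79×13 = 3848.24 + 6107.27 = 9955.51
ΣP(t=1)Q(t=1) = 387.68×11 + 446.76×13 = 4264.48 + 5807.88 = 10072.36
link = 9955.51/10072.36 = 0.988399
Link t=2→t=3:
ΣP(t=3)Q(t=2) = 410.58×9 + 492.85×11 = 3695.22 + 5421.35 = 9116.57
ΣP(t=2)Q(t=2) = 349.84×9 + 469.79×11 = 3148.56 + 5167.69 = 8316.25
link = 9116.57/8316.25 = 1.096236
Chained index = 100 × 1.034592 × 0.988399 × 1.096236 = 112.0999

112.10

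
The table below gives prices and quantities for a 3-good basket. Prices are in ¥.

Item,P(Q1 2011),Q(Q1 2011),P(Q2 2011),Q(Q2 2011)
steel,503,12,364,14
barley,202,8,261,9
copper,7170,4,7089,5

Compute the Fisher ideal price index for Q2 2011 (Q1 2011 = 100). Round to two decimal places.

Laspeyres component (base-period weights):
ΣP(Q2 2011)Q(Q1 2011) = 364×12 + 261×8 + 7089×4 = 4368 + 2088 + 28356 = 34812
ΣP(Q1 2011)Q(Q1 2011) = 503×12 + 202×8 + 7170×4 = 6036 + 1616 + 28680 = 36332
L = 34812 / 36332 × 100 = 95.8164
Paasche component (current-period weights):
ΣP(Q2 2011)Q(Q2 2011) = 364×14 + 261×9 + 7089×5 = 5096 + 2349 + 35445 = 42890
ΣP(Q1 2011)Q(Q2 2011) = 503×14 + 202×9 + 7170×5 = 7042 + 1818 + 35850 = 44710
P = 42890 / 44710 × 100 = 95.9293
Fisher = √(L × P) = √(95.8164 × 95.9293) = 95.8728

95.87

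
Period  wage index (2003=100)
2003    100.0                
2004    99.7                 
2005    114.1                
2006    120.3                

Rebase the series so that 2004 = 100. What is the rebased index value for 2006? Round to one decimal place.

120.7

Rebased(2006) = 120.3 / 99.7 × 100 = 120.6620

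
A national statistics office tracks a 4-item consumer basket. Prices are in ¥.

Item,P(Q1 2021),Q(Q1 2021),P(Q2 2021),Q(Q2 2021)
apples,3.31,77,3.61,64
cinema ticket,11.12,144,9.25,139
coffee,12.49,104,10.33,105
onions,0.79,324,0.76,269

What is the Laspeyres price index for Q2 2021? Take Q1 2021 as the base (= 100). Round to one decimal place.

85.9

Laspeyres price index uses base-period quantities as weights.
ΣP(Q2 2021)·Q(Q1 2021) = 3.61×77 + 9.25×144 + 10.33×104 + 0.76×324 = 277.97 + 1332 + 1074.32 + 246.24 = 2930.53
ΣP(Q1 2021)·Q(Q1 2021) = 3.31×77 + 11.12×144 + 12.49×104 + 0.79×324 = 254.87 + 1601.28 + 1298.96 + 255.96 = 3411.07
Index = 2930.53 / 3411.07 × 100 = 85.9123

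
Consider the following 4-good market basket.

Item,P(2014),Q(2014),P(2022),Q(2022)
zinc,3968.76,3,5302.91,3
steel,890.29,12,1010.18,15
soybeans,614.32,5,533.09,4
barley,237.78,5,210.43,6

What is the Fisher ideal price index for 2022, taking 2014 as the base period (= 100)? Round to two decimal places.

118.23

Laspeyres component (base-period weights):
ΣP(2022)Q(2014) = 5302.91×3 + 1010.18×12 + 533.09×5 + 210.43×5 = 15908.73 + 12122.16 + 2665.45 + 1052.15 = 31748.49
ΣP(2014)Q(2014) = 3968.76×3 + 890.29×12 + 614.32×5 + 237.78×5 = 11906.28 + 10683.48 + 3071.6 + 1188.9 = 26850.26
L = 31748.49 / 26850.26 × 100 = 118.2428
Paasche component (current-period weights):
ΣP(2022)Q(2022) = 5302.91×3 + 1010.18×15 + 533.09×4 + 210.43×6 = 15908.73 + 15152.7 + 2132.36 + 1262.58 = 34456.37
ΣP(2014)Q(2022) = 3968.76×3 + 890.29×15 + 614.32×4 + 237.78×6 = 11906.28 + 13354.35 + 2457.28 + 1426.68 = 29144.59
P = 34456.37 / 29144.59 × 100 = 118.2256
Fisher = √(L × P) = √(118.2428 × 118.2256) = 118.2342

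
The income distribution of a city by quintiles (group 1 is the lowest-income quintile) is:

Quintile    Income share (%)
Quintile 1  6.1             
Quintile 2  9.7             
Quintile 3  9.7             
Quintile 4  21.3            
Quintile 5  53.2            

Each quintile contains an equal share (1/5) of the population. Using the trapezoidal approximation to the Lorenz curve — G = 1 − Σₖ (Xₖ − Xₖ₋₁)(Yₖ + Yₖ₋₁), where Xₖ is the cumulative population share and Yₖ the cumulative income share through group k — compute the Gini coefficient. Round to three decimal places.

Cumulative income shares Yₖ: 0.0610, 0.1580, 0.2550, 0.4680, 1.0000
Σ (Xₖ−Xₖ₋₁)(Yₖ+Yₖ₋₁) = (1/5)(0.0610+0.0000) + (1/5)(0.1580+0.0610) + (1/5)(0.2550+0.1580) + (1/5)(0.4680+0.2550) + (1/5)(1.0000+0.4680)
  = 0.0122 + 0.0438 + 0.0826 + 0.1446 + 0.2936 = 0.5768
G = 1 − 0.5768 = 0.4232

0.423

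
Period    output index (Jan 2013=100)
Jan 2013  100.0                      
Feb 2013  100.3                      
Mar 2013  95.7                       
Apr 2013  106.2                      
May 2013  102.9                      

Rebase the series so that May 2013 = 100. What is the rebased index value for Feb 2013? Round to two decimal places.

Rebased(Feb 2013) = 100.3 / 102.9 × 100 = 97.4733

97.47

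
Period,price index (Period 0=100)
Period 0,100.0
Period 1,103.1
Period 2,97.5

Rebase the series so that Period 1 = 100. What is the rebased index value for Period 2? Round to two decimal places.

Rebased(Period 2) = 97.5 / 103.1 × 100 = 94.5684

94.57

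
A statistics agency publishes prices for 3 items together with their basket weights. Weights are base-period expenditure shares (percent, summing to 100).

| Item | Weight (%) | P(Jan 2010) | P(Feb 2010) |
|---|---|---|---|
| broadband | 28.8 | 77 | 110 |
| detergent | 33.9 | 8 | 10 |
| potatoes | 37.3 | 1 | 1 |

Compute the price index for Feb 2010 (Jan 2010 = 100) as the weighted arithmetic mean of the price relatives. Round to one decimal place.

broadband: 28.8 × (110/77) = 28.8 × 1.428571 = 41.1429
detergent: 33.9 × (10/8) = 33.9 × 1.250000 = 42.3750
potatoes: 37.3 × (1/1) = 37.3 × 1.000000 = 37.3000
Index = Σ wᵢ·(p₁ᵢ/p₀ᵢ) = 41.1429 + 42.3750 + 37.3000 = 120.8179

120.8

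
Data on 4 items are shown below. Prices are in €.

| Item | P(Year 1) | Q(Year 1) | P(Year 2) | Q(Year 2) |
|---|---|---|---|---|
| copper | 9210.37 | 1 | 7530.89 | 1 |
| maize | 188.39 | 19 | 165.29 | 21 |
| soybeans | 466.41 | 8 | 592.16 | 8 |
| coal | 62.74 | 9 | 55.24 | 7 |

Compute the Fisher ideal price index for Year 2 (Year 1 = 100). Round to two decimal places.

Laspeyres component (base-period weights):
ΣP(Year 2)Q(Year 1) = 7530.89×1 + 165.29×19 + 592.16×8 + 55.24×9 = 7530.89 + 3140.51 + 4737.28 + 497.16 = 15905.84
ΣP(Year 1)Q(Year 1) = 9210.37×1 + 188.39×19 + 466.41×8 + 62.74×9 = 9210.37 + 3579.41 + 3731.28 + 564.66 = 17085.72
L = 15905.84 / 17085.72 × 100 = 93.0944
Paasche component (current-period weights):
ΣP(Year 2)Q(Year 2) = 7530.89×1 + 165.29×21 + 592.16×8 + 55.24×7 = 7530.89 + 3471.09 + 4737.28 + 386.68 = 16125.94
ΣP(Year 1)Q(Year 2) = 9210.37×1 + 188.39×21 + 466.41×8 + 62.74×7 = 9210.37 + 3956.19 + 3731.28 + 439.18 = 17337.02
P = 16125.94 / 17337.02 × 100 = 93.0145
Fisher = √(L × P) = √(93.0944 × 93.0145) = 93.0544

93.05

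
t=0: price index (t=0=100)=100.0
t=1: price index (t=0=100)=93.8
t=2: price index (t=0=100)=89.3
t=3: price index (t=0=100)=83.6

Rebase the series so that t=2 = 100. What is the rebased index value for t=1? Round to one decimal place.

105.0

Rebased(t=1) = 93.8 / 89.3 × 100 = 105.0392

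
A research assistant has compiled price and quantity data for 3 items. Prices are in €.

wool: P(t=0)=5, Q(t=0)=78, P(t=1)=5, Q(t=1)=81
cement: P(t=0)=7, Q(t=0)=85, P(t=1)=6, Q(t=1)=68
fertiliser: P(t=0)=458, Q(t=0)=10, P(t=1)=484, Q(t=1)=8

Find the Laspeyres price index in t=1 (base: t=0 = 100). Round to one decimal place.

Laspeyres price index uses base-period quantities as weights.
ΣP(t=1)·Q(t=0) = 5×78 + 6×85 + 484×10 = 390 + 510 + 4840 = 5740
ΣP(t=0)·Q(t=0) = 5×78 + 7×85 + 458×10 = 390 + 595 + 4580 = 5565
Index = 5740 / 5565 × 100 = 103.1447

103.1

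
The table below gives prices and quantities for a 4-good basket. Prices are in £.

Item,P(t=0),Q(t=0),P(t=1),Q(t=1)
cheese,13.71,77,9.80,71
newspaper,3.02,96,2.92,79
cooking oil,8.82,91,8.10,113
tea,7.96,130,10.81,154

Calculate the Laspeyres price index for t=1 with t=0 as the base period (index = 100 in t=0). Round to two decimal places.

Laspeyres price index uses base-period quantities as weights.
ΣP(t=1)·Q(t=0) = 9.80×77 + 2.92×96 + 8.10×91 + 10.81×130 = 754.6 + 280.32 + 737.1 + 1405.3 = 3177.32
ΣP(t=0)·Q(t=0) = 13.71×77 + 3.02×96 + 8.82×91 + 7.96×130 = 1055.67 + 289.92 + 802.62 + 1034.8 = 3183.01
Index = 3177.32 / 3183.01 × 100 = 99.8212

99.82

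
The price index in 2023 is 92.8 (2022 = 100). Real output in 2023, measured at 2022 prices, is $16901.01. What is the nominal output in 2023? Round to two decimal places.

15684.14

Nominal = Real × (Index/100) = 16901.01 × (92.8/100)
        = 16901.01 × 0.928 = 15684.1373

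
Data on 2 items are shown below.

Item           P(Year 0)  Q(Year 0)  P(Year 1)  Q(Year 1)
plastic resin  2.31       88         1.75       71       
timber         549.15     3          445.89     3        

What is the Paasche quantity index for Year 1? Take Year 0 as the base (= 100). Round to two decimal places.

98.01

Paasche quantity index uses current-period prices as weights.
ΣP(Year 1)·Q(Year 1) = 1.75×71 + 445.89×3 = 124.25 + 1337.67 = 1461.92
ΣP(Year 1)·Q(Year 0) = 1.75×88 + 445.89×3 = 154 + 1337.67 = 1491.67
Index = 1461.92 / 1491.67 × 100 = 98.0056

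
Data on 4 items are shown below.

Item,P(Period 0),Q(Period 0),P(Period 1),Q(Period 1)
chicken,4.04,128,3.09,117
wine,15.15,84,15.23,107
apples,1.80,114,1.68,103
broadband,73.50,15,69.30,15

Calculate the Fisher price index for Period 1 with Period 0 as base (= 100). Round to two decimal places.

Laspeyres component (base-period weights):
ΣP(Period 1)Q(Period 0) = 3.09×128 + 15.23×84 + 1.68×114 + 69.30×15 = 395.52 + 1279.32 + 191.52 + 1039.5 = 2905.86
ΣP(Period 0)Q(Period 0) = 4.04×128 + 15.15×84 + 1.80×114 + 73.50×15 = 517.12 + 1272.6 + 205.2 + 1102.5 = 3097.42
L = 2905.86 / 3097.42 × 100 = 93.8155
Paasche component (current-period weights):
ΣP(Period 1)Q(Period 1) = 3.09×117 + 15.23×107 + 1.68×103 + 69.30×15 = 361.53 + 1629.61 + 173.04 + 1039.5 = 3203.68
ΣP(Period 0)Q(Period 1) = 4.04×117 + 15.15×107 + 1.80×103 + 73.50×15 = 472.68 + 1621.05 + 185.4 + 1102.5 = 3381.63
P = 3203.68 / 3381.63 × 100 = 94.7377
Fisher = √(L × P) = √(93.8155 × 94.7377) = 94.2755

94.28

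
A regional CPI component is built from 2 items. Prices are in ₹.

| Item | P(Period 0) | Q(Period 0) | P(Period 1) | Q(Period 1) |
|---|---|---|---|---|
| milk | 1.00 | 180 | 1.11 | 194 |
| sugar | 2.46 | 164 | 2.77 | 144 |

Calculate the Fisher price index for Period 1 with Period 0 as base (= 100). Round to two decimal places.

Laspeyres component (base-period weights):
ΣP(Period 1)Q(Period 0) = 1.11×180 + 2.77×164 = 199.8 + 454.28 = 654.08
ΣP(Period 0)Q(Period 0) = 1.00×180 + 2.46×164 = 180 + 403.44 = 583.44
L = 654.08 / 583.44 × 100 = 112.1075
Paasche component (current-period weights):
ΣP(Period 1)Q(Period 1) = 1.11×194 + 2.77×144 = 215.34 + 398.88 = 614.22
ΣP(Period 0)Q(Period 1) = 1.00×194 + 2.46×144 = 194 + 354.24 = 548.24
P = 614.22 / 548.24 × 100 = 112.0349
Fisher = √(L × P) = √(112.1075 × 112.0349) = 112.0712

112.07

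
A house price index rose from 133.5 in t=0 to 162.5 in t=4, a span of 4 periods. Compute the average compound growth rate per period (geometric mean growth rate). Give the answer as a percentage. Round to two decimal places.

Growth factor = (162.5/133.5)^(1/4) = (1.217228)^(1/4) = 1.050372
Growth rate = 1.050372 − 1 = 0.050372 = 5.0372%

5.04%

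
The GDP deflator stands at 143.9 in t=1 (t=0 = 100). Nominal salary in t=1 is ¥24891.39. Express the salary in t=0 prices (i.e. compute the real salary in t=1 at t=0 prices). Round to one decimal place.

17297.7

Real = Nominal ÷ (Index/100) = 24891.39 ÷ (143.9/100)
     = 24891.39 ÷ 1.439 = 17297.6998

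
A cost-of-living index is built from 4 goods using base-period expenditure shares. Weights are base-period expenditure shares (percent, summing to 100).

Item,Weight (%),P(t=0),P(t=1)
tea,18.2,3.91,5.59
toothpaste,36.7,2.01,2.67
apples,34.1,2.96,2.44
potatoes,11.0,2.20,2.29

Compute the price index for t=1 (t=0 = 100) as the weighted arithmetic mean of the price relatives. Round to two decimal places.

tea: 18.2 × (5.59/3.91) = 18.2 × 1.429668 = 26.0199
toothpaste: 36.7 × (2.67/2.01) = 36.7 × 1.328358 = 48.7507
apples: 34.1 × (2.44/2.96) = 34.1 × 0.824324 = 28.1095
potatoes: 11.0 × (2.29/2.20) = 11.0 × 1.040909 = 11.4500
Index = Σ wᵢ·(p₁ᵢ/p₀ᵢ) = 26.0199 + 48.7507 + 28.1095 + 11.4500 = 114.3302

114.33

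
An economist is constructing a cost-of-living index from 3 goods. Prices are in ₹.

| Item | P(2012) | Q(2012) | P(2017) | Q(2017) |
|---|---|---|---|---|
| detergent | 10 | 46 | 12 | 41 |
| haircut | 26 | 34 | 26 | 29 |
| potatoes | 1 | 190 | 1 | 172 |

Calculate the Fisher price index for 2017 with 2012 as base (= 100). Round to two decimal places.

106.07

Laspeyres component (base-period weights):
ΣP(2017)Q(2012) = 12×46 + 26×34 + 1×190 = 552 + 884 + 190 = 1626
ΣP(2012)Q(2012) = 10×46 + 26×34 + 1×190 = 460 + 884 + 190 = 1534
L = 1626 / 1534 × 100 = 105.9974
Paasche component (current-period weights):
ΣP(2017)Q(2017) = 12×41 + 26×29 + 1×172 = 492 + 754 + 172 = 1418
ΣP(2012)Q(2017) = 10×41 + 26×29 + 1×172 = 410 + 754 + 172 = 1336
P = 1418 / 1336 × 100 = 106.1377
Fisher = √(L × P) = √(105.9974 × 106.1377) = 106.0675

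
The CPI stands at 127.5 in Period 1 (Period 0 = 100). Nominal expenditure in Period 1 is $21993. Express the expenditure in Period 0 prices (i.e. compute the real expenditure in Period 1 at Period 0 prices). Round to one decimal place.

17249.4

Real = Nominal ÷ (Index/100) = 21993 ÷ (127.5/100)
     = 21993 ÷ 1.275 = 17249.4118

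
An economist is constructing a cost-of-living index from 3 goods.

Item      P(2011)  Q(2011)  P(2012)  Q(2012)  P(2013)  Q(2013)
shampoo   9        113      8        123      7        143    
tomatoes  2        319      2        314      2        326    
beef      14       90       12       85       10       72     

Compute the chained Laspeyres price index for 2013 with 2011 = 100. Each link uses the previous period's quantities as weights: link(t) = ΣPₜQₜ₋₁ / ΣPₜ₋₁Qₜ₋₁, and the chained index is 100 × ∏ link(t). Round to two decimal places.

79.94

Link 2011→2012:
ΣP(2012)Q(2011) = 8×113 + 2×319 + 12×90 = 904 + 638 + 1080 = 2622
ΣP(2011)Q(2011) = 9×113 + 2×319 + 14×90 = 1017 + 638 + 1260 = 2915
link = 2622/2915 = 0.899485
Link 2012→2013:
ΣP(2013)Q(2012) = 7×123 + 2×314 + 10×85 = 861 + 628 + 850 = 2339
ΣP(2012)Q(2012) = 8×123 + 2×314 + 12×85 = 984 + 628 + 1020 = 2632
link = 2339/2632 = 0.888678
Chained index = 100 × 0.899485 × 0.888678 = 79.9353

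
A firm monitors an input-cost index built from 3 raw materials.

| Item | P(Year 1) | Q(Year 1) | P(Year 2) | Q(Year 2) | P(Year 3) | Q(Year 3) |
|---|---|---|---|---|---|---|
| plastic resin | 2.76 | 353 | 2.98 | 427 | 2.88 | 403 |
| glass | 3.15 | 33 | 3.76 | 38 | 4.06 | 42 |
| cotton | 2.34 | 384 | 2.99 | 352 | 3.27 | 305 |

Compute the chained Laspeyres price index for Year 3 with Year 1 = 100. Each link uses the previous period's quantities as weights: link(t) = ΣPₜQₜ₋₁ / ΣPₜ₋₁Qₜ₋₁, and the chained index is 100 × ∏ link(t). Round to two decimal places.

Link Year 1→Year 2:
ΣP(Year 2)Q(Year 1) = 2.98×353 + 3.76×33 + 2.99×384 = 1051.94 + 124.08 + 1148.16 = 2324.18
ΣP(Year 1)Q(Year 1) = 2.76×353 + 3.15×33 + 2.34×384 = 974.28 + 103.95 + 898.56 = 1976.79
link = 2324.18/1976.79 = 1.175734
Link Year 2→Year 3:
ΣP(Year 3)Q(Year 2) = 2.88×427 + 4.06×38 + 3.27×352 = 1229.76 + 154.28 + 1151.04 = 2535.08
ΣP(Year 2)Q(Year 2) = 2.98×427 + 3.76×38 + 2.99×352 = 1272.46 + 142.88 + 1052.48 = 2467.82
link = 2535.08/2467.82 = 1.027255
Chained index = 100 × 1.175734 × 1.027255 = 120.7779

120.78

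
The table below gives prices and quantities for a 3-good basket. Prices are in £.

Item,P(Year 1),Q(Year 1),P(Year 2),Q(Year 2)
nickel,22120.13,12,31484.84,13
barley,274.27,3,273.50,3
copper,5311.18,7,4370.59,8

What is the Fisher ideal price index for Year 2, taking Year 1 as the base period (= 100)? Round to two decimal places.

Laspeyres component (base-period weights):
ΣP(Year 2)Q(Year 1) = 31484.84×12 + 273.50×3 + 4370.59×7 = 377818.08 + 820.5 + 30594.13 = 409232.71
ΣP(Year 1)Q(Year 1) = 22120.13×12 + 274.27×3 + 5311.18×7 = 265441.56 + 822.81 + 37178.26 = 303442.63
L = 409232.71 / 303442.63 × 100 = 134.8633
Paasche component (current-period weights):
ΣP(Year 2)Q(Year 2) = 31484.84×13 + 273.50×3 + 4370.59×8 = 409302.92 + 820.5 + 34964.72 = 445088.14
ΣP(Year 1)Q(Year 2) = 22120.13×13 + 274.27×3 + 5311.18×8 = 287561.69 + 822.81 + 42489.44 = 330873.94
P = 445088.14 / 330873.94 × 100 = 134.5189
Fisher = √(L × P) = √(134.8633 × 134.5189) = 134.6910

134.69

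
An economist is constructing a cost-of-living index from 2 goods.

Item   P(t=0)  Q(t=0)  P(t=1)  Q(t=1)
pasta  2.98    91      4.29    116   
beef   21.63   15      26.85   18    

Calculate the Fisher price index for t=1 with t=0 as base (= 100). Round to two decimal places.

Laspeyres component (base-period weights):
ΣP(t=1)Q(t=0) = 4.29×91 + 26.85×15 = 390.39 + 402.75 = 793.14
ΣP(t=0)Q(t=0) = 2.98×91 + 21.63×15 = 271.18 + 324.45 = 595.63
L = 793.14 / 595.63 × 100 = 133.1598
Paasche component (current-period weights):
ΣP(t=1)Q(t=1) = 4.29×116 + 26.85×18 = 497.64 + 483.3 = 980.94
ΣP(t=0)Q(t=1) = 2.98×116 + 21.63×18 = 345.68 + 389.34 = 735.02
P = 980.94 / 735.02 × 100 = 133.4576
Fisher = √(L × P) = √(133.1598 × 133.4576) = 133.3086

133.31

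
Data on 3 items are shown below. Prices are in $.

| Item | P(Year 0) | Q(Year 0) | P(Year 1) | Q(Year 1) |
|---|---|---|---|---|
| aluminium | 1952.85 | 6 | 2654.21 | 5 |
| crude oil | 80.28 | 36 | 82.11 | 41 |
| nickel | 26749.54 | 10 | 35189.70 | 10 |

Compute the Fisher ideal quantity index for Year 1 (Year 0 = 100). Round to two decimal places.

Laspeyres component (base-period weights):
ΣP(Year 0)Q(Year 1) = 1952.85×5 + 80.28×41 + 26749.54×10 = 9764.25 + 3291.48 + 267495.4 = 280551.13
ΣP(Year 0)Q(Year 0) = 1952.85×6 + 80.28×36 + 26749.54×10 = 11717.1 + 2890.08 + 267495.4 = 282102.58
L = 280551.13 / 282102.58 × 100 = 99.4500
Paasche component (current-period weights):
ΣP(Year 1)Q(Year 1) = 2654.21×5 + 82.11×41 + 35189.70×10 = 13271.05 + 3366.51 + 351897 = 368534.56
ΣP(Year 1)Q(Year 0) = 2654.21×6 + 82.11×36 + 35189.70×10 = 15925.26 + 2955.96 + 351897 = 370778.22
P = 368534.56 / 370778.22 × 100 = 99.3949
Fisher = √(L × P) = √(99.4500 × 99.3949) = 99.4225

99.42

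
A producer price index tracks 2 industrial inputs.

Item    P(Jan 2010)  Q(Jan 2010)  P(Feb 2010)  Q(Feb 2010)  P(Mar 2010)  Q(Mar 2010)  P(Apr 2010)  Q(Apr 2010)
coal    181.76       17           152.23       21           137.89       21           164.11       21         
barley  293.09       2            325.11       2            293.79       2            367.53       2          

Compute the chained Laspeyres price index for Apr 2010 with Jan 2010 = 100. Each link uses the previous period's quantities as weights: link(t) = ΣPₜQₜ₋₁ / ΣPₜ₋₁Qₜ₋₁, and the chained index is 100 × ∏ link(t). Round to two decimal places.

95.74

Link Jan 2010→Feb 2010:
ΣP(Feb 2010)Q(Jan 2010) = 152.23×17 + 325.11×2 = 2587.91 + 650.22 = 3238.13
ΣP(Jan 2010)Q(Jan 2010) = 181.76×17 + 293.09×2 = 3089.92 + 586.18 = 3676.1
link = 3238.13/3676.1 = 0.880860
Link Feb 2010→Mar 2010:
ΣP(Mar 2010)Q(Feb 2010) = 137.89×21 + 293.79×2 = 2895.69 + 587.58 = 3483.27
ΣP(Feb 2010)Q(Feb 2010) = 152.23×21 + 325.11×2 = 3196.83 + 650.22 = 3847.05
link = 3483.27/3847.05 = 0.905439
Link Mar 2010→Apr 2010:
ΣP(Apr 2010)Q(Mar 2010) = 164.11×21 + 367.53×2 = 3446.31 + 735.06 = 4181.37
ΣP(Mar 2010)Q(Mar 2010) = 137.89×21 + 293.79×2 = 2895.69 + 587.58 = 3483.27
link = 4181.37/3483.27 = 1.200415
Chained index = 100 × 0.880860 × 0.905439 × 1.200415 = 95.7409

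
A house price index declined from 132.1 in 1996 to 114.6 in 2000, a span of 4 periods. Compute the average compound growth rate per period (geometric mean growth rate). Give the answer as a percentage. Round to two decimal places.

Growth factor = (114.6/132.1)^(1/4) = (0.867525)^(1/4) = 0.965096
Growth rate = 0.965096 − 1 = -0.034904 = -3.4904%

-3.49%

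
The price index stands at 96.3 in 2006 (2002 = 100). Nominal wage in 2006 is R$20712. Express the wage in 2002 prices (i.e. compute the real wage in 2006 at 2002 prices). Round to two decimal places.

Real = Nominal ÷ (Index/100) = 20712 ÷ (96.3/100)
     = 20712 ÷ 0.963 = 21507.7882

21507.79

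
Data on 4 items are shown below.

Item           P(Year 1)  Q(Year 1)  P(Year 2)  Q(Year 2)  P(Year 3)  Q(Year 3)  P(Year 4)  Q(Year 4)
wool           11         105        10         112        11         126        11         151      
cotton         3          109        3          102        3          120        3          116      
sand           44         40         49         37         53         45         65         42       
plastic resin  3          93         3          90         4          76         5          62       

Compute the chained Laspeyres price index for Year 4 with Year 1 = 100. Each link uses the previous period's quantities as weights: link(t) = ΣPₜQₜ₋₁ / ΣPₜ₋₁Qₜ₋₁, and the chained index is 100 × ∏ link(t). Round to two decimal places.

128.63

Link Year 1→Year 2:
ΣP(Year 2)Q(Year 1) = 10×105 + 3×109 + 49×40 + 3×93 = 1050 + 327 + 1960 + 279 = 3616
ΣP(Year 1)Q(Year 1) = 11×105 + 3×109 + 44×40 + 3×93 = 1155 + 327 + 1760 + 279 = 3521
link = 3616/3521 = 1.026981
Link Year 2→Year 3:
ΣP(Year 3)Q(Year 2) = 11×112 + 3×102 + 53×37 + 4×90 = 1232 + 306 + 1961 + 360 = 3859
ΣP(Year 2)Q(Year 2) = 10×112 + 3×102 + 49×37 + 3×90 = 1120 + 306 + 1813 + 270 = 3509
link = 3859/3509 = 1.099744
Link Year 3→Year 4:
ΣP(Year 4)Q(Year 3) = 11×126 + 3×120 + 65×45 + 5×76 = 1386 + 360 + 2925 + 380 = 5051
ΣP(Year 3)Q(Year 3) = 11×126 + 3×120 + 53×45 + 4×76 = 1386 + 360 + 2385 + 304 = 4435
link = 5051/4435 = 1.138895
Chained index = 100 × 1.026981 × 1.099744 × 1.138895 = 128.6286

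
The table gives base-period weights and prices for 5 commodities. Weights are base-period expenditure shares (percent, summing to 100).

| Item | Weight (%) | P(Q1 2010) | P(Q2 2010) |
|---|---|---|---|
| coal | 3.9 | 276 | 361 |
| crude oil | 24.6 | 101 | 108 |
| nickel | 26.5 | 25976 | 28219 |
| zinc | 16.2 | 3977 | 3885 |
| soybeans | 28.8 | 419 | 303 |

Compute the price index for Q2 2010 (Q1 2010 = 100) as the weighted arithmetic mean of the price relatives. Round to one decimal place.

96.8

coal: 3.9 × (361/276) = 3.9 × 1.307971 = 5.1011
crude oil: 24.6 × (108/101) = 24.6 × 1.069307 = 26.3050
nickel: 26.5 × (28219/25976) = 26.5 × 1.086349 = 28.7882
zinc: 16.2 × (3885/3977) = 16.2 × 0.976867 = 15.8252
soybeans: 28.8 × (303/419) = 28.8 × 0.723150 = 20.8267
Index = Σ wᵢ·(p₁ᵢ/p₀ᵢ) = 5.1011 + 26.3050 + 28.7882 + 15.8252 + 20.8267 = 96.8463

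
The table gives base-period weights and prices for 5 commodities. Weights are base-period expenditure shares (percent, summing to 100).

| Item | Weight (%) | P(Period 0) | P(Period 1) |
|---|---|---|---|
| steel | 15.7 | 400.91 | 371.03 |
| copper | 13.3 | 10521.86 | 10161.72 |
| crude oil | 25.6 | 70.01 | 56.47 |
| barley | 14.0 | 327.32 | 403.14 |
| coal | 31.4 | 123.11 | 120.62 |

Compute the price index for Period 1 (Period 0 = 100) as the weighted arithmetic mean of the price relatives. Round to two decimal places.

steel: 15.7 × (371.03/400.91) = 15.7 × 0.925470 = 14.5299
copper: 13.3 × (10161.72/10521.86) = 13.3 × 0.965772 = 12.8448
crude oil: 25.6 × (56.47/70.01) = 25.6 × 0.806599 = 20.6489
barley: 14.0 × (403.14/327.32) = 14.0 × 1.231639 = 17.2429
coal: 31.4 × (120.62/123.11) = 31.4 × 0.979774 = 30.7649
Index = Σ wᵢ·(p₁ᵢ/p₀ᵢ) = 14.5299 + 12.8448 + 20.6489 + 17.2429 + 30.7649 = 96.0314

96.03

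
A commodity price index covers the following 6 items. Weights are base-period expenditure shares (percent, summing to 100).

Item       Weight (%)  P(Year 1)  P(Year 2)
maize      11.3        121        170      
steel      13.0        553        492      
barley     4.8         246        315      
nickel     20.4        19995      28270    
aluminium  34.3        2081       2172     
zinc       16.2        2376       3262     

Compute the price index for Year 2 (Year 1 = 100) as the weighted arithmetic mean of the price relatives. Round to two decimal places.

maize: 11.3 × (170/121) = 11.3 × 1.404959 = 15.8760
steel: 13.0 × (492/553) = 13.0 × 0.889693 = 11.5660
barley: 4.8 × (315/246) = 4.8 × 1.280488 = 6.1463
nickel: 20.4 × (28270/19995) = 20.4 × 1.413853 = 28.8426
aluminium: 34.3 × (2172/2081) = 34.3 × 1.043729 = 35.7999
zinc: 16.2 × (3262/2376) = 16.2 × 1.372896 = 22.2409
Index = Σ wᵢ·(p₁ᵢ/p₀ᵢ) = 15.8760 + 11.5660 + 6.1463 + 28.8426 + 35.7999 + 22.2409 = 120.4718

120.47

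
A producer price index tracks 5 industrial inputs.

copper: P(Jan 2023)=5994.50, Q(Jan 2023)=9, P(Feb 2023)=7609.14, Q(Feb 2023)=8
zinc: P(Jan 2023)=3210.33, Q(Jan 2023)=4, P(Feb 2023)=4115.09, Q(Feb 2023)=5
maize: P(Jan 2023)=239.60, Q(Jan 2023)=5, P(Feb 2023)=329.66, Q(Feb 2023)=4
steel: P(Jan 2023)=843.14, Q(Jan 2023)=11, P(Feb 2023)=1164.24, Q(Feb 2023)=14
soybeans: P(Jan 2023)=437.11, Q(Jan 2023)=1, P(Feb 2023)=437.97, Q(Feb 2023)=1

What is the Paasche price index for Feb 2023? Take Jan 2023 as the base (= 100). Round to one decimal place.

128.9

Paasche price index uses current-period quantities as weights.
ΣP(Feb 2023)·Q(Feb 2023) = 7609.14×8 + 4115.09×5 + 329.66×4 + 1164.24×14 + 437.97×1 = 60873.12 + 20575.45 + 1318.64 + 16299.36 + 437.97 = 99504.54
ΣP(Jan 2023)·Q(Feb 2023) = 5994.50×8 + 3210.33×5 + 239.60×4 + 843.14×14 + 437.11×1 = 47956 + 16051.65 + 958.4 + 11803.96 + 437.11 = 77207.12
Index = 99504.54 / 77207.12 × 100 = 128.8800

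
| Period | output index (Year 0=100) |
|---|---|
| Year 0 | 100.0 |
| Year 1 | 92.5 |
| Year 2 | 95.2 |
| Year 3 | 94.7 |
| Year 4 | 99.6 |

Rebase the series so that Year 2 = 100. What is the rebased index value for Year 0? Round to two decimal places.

105.04

Rebased(Year 0) = 100.0 / 95.2 × 100 = 105.0420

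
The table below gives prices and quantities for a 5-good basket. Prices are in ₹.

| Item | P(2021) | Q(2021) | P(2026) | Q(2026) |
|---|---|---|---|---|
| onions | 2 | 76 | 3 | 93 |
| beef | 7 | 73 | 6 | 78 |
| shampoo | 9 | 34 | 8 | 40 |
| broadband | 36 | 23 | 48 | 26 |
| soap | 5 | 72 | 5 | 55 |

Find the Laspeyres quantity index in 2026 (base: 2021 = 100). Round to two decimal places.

Laspeyres quantity index uses base-period prices as weights.
ΣP(2021)·Q(2026) = 2×93 + 7×78 + 9×40 + 36×26 + 5×55 = 186 + 546 + 360 + 936 + 275 = 2303
ΣP(2021)·Q(2021) = 2×76 + 7×73 + 9×34 + 36×23 + 5×72 = 152 + 511 + 306 + 828 + 360 = 2157
Index = 2303 / 2157 × 100 = 106.7687

106.77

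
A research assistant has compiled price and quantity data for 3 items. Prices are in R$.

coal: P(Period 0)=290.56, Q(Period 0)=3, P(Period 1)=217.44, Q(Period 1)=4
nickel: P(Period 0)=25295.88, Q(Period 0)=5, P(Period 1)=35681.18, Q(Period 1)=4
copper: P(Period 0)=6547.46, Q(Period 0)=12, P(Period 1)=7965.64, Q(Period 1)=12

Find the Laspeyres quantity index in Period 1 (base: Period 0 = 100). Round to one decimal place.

Laspeyres quantity index uses base-period prices as weights.
ΣP(Period 0)·Q(Period 1) = 290.56×4 + 25295.88×4 + 6547.46×12 = 1162.24 + 101183.52 + 78569.52 = 180915.28
ΣP(Period 0)·Q(Period 0) = 290.56×3 + 25295.88×5 + 6547.46×12 = 871.68 + 126479.4 + 78569.52 = 205920.6
Index = 180915.28 / 205920.6 × 100 = 87.8568

87.9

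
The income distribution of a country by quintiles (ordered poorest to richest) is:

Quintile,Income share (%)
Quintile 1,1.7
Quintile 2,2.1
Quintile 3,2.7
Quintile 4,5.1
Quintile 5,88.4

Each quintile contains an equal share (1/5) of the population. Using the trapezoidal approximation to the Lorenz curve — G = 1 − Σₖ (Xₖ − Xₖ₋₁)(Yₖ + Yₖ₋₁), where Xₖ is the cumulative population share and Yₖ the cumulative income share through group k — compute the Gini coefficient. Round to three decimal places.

Cumulative income shares Yₖ: 0.0170, 0.0380, 0.0650, 0.1160, 1.0000
Σ (Xₖ−Xₖ₋₁)(Yₖ+Yₖ₋₁) = (1/5)(0.0170+0.0000) + (1/5)(0.0380+0.0170) + (1/5)(0.0650+0.0380) + (1/5)(0.1160+0.0650) + (1/5)(1.0000+0.1160)
  = 0.0034 + 0.0110 + 0.0206 + 0.0362 + 0.2232 = 0.2944
G = 1 − 0.2944 = 0.7056

0.706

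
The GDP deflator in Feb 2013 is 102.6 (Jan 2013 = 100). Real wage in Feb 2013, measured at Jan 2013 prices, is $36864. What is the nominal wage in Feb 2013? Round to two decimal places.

37822.46

Nominal = Real × (Index/100) = 36864 × (102.6/100)
        = 36864 × 1.026 = 37822.4640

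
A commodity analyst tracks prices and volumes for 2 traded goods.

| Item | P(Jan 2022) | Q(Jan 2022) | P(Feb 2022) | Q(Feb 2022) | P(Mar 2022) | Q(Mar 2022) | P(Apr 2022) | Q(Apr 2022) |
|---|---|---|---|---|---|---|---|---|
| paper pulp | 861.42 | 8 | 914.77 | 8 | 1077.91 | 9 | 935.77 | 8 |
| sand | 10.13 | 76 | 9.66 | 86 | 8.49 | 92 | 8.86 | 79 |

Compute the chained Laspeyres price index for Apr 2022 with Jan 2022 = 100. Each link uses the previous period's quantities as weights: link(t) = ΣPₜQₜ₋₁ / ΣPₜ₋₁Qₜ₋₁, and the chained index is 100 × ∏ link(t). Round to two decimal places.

Link Jan 2022→Feb 2022:
ΣP(Feb 2022)Q(Jan 2022) = 914.77×8 + 9.66×76 = 7318.16 + 734.16 = 8052.32
ΣP(Jan 2022)Q(Jan 2022) = 861.42×8 + 10.13×76 = 6891.36 + 769.88 = 7661.24
link = 8052.32/7661.24 = 1.051047
Link Feb 2022→Mar 2022:
ΣP(Mar 2022)Q(Feb 2022) = 1077.91×8 + 8.49×86 = 8623.28 + 730.14 = 9353.42
ΣP(Feb 2022)Q(Feb 2022) = 914.77×8 + 9.66×86 = 7318.16 + 830.76 = 8148.92
link = 9353.42/8148.92 = 1.147811
Link Mar 2022→Apr 2022:
ΣP(Apr 2022)Q(Mar 2022) = 935.77×9 + 8.86×92 = 8421.93 + 815.12 = 9237.05
ΣP(Mar 2022)Q(Mar 2022) = 1077.91×9 + 8.49×92 = 9701.19 + 781.08 = 10482.27
link = 9237.05/10482.27 = 0.881207
Chained index = 100 × 1.051047 × 1.147811 × 0.881207 = 106.3091

106.31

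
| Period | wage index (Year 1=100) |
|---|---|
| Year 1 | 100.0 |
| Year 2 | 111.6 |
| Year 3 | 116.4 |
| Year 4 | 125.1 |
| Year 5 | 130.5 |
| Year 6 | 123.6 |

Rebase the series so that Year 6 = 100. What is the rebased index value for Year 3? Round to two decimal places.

94.17

Rebased(Year 3) = 116.4 / 123.6 × 100 = 94.1748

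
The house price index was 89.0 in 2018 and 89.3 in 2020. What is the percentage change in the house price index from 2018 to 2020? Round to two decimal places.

Change = (89.3 − 89.0) / 89.0 × 100
       = 0.3 / 89.0 × 100 = 0.3371%

0.34%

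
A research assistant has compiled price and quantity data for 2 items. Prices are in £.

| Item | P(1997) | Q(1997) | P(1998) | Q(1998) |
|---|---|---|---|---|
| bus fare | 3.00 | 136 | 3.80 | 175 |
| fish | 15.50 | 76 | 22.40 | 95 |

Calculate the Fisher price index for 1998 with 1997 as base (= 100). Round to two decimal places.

Laspeyres component (base-period weights):
ΣP(1998)Q(1997) = 3.80×136 + 22.40×76 = 516.8 + 1702.4 = 2219.2
ΣP(1997)Q(1997) = 3.00×136 + 15.50×76 = 408 + 1178 = 1586
L = 2219.2 / 1586 × 100 = 139.9243
Paasche component (current-period weights):
ΣP(1998)Q(1998) = 3.80×175 + 22.40×95 = 665 + 2128 = 2793
ΣP(1997)Q(1998) = 3.00×175 + 15.50×95 = 525 + 1472.5 = 1997.5
P = 2793 / 1997.5 × 100 = 139.8248
Fisher = √(L × P) = √(139.9243 × 139.8248) = 139.8746

139.87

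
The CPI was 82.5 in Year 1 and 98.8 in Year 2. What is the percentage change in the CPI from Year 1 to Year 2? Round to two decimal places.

Change = (98.8 − 82.5) / 82.5 × 100
       = 16.3 / 82.5 × 100 = 19.7576%

19.76%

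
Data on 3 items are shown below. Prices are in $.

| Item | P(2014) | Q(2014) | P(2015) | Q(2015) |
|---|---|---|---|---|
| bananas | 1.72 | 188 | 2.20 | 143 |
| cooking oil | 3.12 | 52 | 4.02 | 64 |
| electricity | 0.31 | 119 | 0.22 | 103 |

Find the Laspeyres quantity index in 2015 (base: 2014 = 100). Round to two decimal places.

Laspeyres quantity index uses base-period prices as weights.
ΣP(2014)·Q(2015) = 1.72×143 + 3.12×64 + 0.31×103 = 245.96 + 199.68 + 31.93 = 477.57
ΣP(2014)·Q(2014) = 1.72×188 + 3.12×52 + 0.31×119 = 323.36 + 162.24 + 36.89 = 522.49
Index = 477.57 / 522.49 × 100 = 91.4027

91.40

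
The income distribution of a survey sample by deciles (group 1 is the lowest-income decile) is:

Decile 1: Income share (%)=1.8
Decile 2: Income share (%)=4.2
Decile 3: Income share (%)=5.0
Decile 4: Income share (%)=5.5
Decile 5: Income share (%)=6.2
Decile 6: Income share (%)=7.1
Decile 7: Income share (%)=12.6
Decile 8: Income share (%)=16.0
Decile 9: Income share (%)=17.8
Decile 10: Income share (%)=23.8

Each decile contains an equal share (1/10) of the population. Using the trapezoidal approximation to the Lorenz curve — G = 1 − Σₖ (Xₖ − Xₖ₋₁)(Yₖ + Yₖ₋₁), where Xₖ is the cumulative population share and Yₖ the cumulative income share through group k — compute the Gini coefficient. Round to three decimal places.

0.370

Cumulative income shares Yₖ: 0.0180, 0.0600, 0.1100, 0.1650, 0.2270, 0.2980, 0.4240, 0.5840, 0.7620, 1.0000
Σ (Xₖ−Xₖ₋₁)(Yₖ+Yₖ₋₁) = (1/10)(0.0180+0.0000) + (1/10)(0.0600+0.0180) + (1/10)(0.1100+0.0600) + (1/10)(0.1650+0.1100) + (1/10)(0.2270+0.1650) + (1/10)(0.2980+0.2270) + (1/10)(0.4240+0.2980) + (1/10)(0.5840+0.4240) + (1/10)(0.7620+0.5840) + (1/10)(1.0000+0.7620)
  = 0.0018 + 0.0078 + 0.0170 + 0.0275 + 0.0392 + 0.0525 + 0.0722 + 0.1008 + 0.1346 + 0.1762 = 0.6296
G = 1 − 0.6296 = 0.3704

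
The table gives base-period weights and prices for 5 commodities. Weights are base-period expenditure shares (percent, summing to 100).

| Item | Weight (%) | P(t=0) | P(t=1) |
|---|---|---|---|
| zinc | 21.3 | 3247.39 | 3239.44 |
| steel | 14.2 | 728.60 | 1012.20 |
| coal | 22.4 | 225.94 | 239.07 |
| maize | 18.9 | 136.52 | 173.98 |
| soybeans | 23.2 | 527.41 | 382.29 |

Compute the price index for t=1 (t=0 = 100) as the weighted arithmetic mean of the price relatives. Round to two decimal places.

zinc: 21.3 × (3239.44/3247.39) = 21.3 × 0.997552 = 21.2479
steel: 14.2 × (1012.20/728.60) = 14.2 × 1.389240 = 19.7272
coal: 22.4 × (239.07/225.94) = 22.4 × 1.058113 = 23.7017
maize: 18.9 × (173.98/136.52) = 18.9 × 1.274392 = 24.0860
soybeans: 23.2 × (382.29/527.41) = 23.2 × 0.724844 = 16.8164
Index = Σ wᵢ·(p₁ᵢ/p₀ᵢ) = 21.2479 + 19.7272 + 23.7017 + 24.0860 + 16.8164 = 105.5792

105.58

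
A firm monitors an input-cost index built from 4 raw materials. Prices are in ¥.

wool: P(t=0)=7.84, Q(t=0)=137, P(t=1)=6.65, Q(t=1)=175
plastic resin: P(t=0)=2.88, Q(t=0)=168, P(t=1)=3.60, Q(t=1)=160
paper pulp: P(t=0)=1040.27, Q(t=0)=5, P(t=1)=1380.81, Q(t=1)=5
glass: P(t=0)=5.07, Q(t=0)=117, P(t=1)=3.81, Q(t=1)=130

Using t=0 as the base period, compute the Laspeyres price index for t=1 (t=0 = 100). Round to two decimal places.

Laspeyres price index uses base-period quantities as weights.
ΣP(t=1)·Q(t=0) = 6.65×137 + 3.60×168 + 1380.81×5 + 3.81×117 = 911.05 + 604.8 + 6904.05 + 445.77 = 8865.67
ΣP(t=0)·Q(t=0) = 7.84×137 + 2.88×168 + 1040.27×5 + 5.07×117 = 1074.08 + 483.84 + 5201.35 + 593.19 = 7352.46
Index = 8865.67 / 7352.46 × 100 = 120.5810

120.58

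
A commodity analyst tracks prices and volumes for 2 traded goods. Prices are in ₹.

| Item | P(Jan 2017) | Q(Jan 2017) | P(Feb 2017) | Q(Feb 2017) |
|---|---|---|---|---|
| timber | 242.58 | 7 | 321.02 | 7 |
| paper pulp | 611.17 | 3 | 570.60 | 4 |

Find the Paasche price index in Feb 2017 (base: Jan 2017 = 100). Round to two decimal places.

Paasche price index uses current-period quantities as weights.
ΣP(Feb 2017)·Q(Feb 2017) = 321.02×7 + 570.60×4 = 2247.14 + 2282.4 = 4529.54
ΣP(Jan 2017)·Q(Feb 2017) = 242.58×7 + 611.17×4 = 1698.06 + 2444.68 = 4142.74
Index = 4529.54 / 4142.74 × 100 = 109.3368

109.34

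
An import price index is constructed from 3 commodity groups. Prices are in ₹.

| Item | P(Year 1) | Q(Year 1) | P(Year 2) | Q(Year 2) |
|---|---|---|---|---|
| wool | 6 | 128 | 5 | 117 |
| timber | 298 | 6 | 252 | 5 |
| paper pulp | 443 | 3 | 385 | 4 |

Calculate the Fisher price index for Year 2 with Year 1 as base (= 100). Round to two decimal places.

85.26

Laspeyres component (base-period weights):
ΣP(Year 2)Q(Year 1) = 5×128 + 252×6 + 385×3 = 640 + 1512 + 1155 = 3307
ΣP(Year 1)Q(Year 1) = 6×128 + 298×6 + 443×3 = 768 + 1788 + 1329 = 3885
L = 3307 / 3885 × 100 = 85.1223
Paasche component (current-period weights):
ΣP(Year 2)Q(Year 2) = 5×117 + 252×5 + 385×4 = 585 + 1260 + 1540 = 3385
ΣP(Year 1)Q(Year 2) = 6×117 + 298×5 + 443×4 = 702 + 1490 + 1772 = 3964
P = 3385 / 3964 × 100 = 85.3935
Fisher = √(L × P) = √(85.1223 × 85.3935) = 85.2578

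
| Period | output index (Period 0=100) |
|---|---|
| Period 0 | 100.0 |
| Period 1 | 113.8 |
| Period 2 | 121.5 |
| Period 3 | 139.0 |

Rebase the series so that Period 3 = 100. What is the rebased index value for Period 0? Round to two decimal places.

71.94

Rebased(Period 0) = 100.0 / 139.0 × 100 = 71.9424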